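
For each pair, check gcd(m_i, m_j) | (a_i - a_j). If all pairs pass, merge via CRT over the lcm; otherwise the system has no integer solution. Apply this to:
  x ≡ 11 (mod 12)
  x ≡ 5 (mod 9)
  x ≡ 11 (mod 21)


Moduli 12, 9, 21 are not pairwise coprime, so CRT works modulo lcm(m_i) when all pairwise compatibility conditions hold.
Pairwise compatibility: gcd(m_i, m_j) must divide a_i - a_j for every pair.
Merge one congruence at a time:
  Start: x ≡ 11 (mod 12).
  Combine with x ≡ 5 (mod 9): gcd(12, 9) = 3; 5 - 11 = -6, which IS divisible by 3, so compatible.
    Write x = 11 + 12·t and substitute into x ≡ 5 (mod 9): 12·t ≡ 5 − 11 = -6 (mod 9).
    Divide the congruence (and modulus) by g = 3: 4·t ≡ -2 (mod 3).
    Reduce coefficients mod 3: 1·t ≡ 1 (mod 3).
    So t ≡ 1 (mod 3).
    Then x = 11 + 12·1 = 23, valid modulo lcm(12, 9) = 36: x ≡ 23 (mod 36).
  Combine with x ≡ 11 (mod 21): gcd(36, 21) = 3; 11 - 23 = -12, which IS divisible by 3, so compatible.
    Write x = 23 + 36·t and substitute into x ≡ 11 (mod 21): 36·t ≡ 11 − 23 = -12 (mod 21).
    Divide the congruence (and modulus) by g = 3: 12·t ≡ -4 (mod 7).
    Reduce coefficients mod 7: 5·t ≡ 3 (mod 7).
    The inverse of 5 mod 7 is 3 (since 5·3 = 15 = 2·7 + 1), so t ≡ 3·3 = 9 ≡ 2 (mod 7).
    Then x = 23 + 36·2 = 95, valid modulo lcm(36, 21) = 252: x ≡ 95 (mod 252).
Verify: 95 mod 12 = 11, 95 mod 9 = 5, 95 mod 21 = 11.

x ≡ 95 (mod 252).


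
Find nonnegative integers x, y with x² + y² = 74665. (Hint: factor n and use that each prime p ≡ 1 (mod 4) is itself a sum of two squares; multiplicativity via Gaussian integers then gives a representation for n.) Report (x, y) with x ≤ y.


Step 1: Factor n = 74665 = 5 · 109 · 137.
Step 2: Check the mod-4 condition on each prime factor: 5 ≡ 1 (mod 4), exponent 1; 109 ≡ 1 (mod 4), exponent 1; 137 ≡ 1 (mod 4), exponent 1.
All primes ≡ 3 (mod 4) appear to even exponent (or don't appear), so by the two-squares theorem n IS expressible as a sum of two squares.
Step 3: Build a representation. Here n = 5 · 109 · 137 is a product of primes ≡ 1 (mod 4). Each prime p ≡ 1 (mod 4) is itself a sum of two squares; find a² by testing p − a² for a perfect square:
  5: 5 − 1² = 4 = 2² ⇒ 5 = 1² + 2².
  109: 109 − 1² = 108, 109 − 2² = 105, 109 − 3² = 100 = 10² ⇒ 109 = 3² + 10².
  137: 137 − 1² = 136, 137 − 2² = 133, 137 − 3² = 128, 137 − 4² = 121 = 11² ⇒ 137 = 4² + 11².
  Combine using the Brahmagupta–Fibonacci identity (a² + b²)(c² + d²) = (ac − bd)² + (ad + bc)² = (ac + bd)² + (ad − bc)²:
  5 · 109 = 545: from (1² + 2²)(3² + 10²), take (1·3 − 2·10, 1·10 + 2·3) = (3 − 20, 10 + 6) = (-17, 16); dropping signs (only squares matter) gives (17, 16); check 17² + 16² = 289 + 256 = 545 ✓.
  545 · 137 = 74665: from (17² + 16²)(4² + 11²), take (17·4 − 16·11, 17·11 + 16·4) = (68 − 176, 187 + 64) = (-108, 251); dropping signs (only squares matter) gives (108, 251); check 108² + 251² = 11664 + 63001 = 74665 ✓.
Step 4: Order so x ≤ y and verify: 108² + 251² = 11664 + 63001 = 74665 = n. ✓

n = 74665 = 108² + 251² (one valid representation with x ≤ y).


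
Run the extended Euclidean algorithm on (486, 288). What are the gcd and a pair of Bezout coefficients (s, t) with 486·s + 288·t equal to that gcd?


Euclidean algorithm on (486, 288) — divide until remainder is 0:
  486 = 1 · 288 + 198
  288 = 1 · 198 + 90
  198 = 2 · 90 + 18
  90 = 5 · 18 + 0
gcd(486, 288) = 18.
Track Bezout coefficients alongside the remainders: start with r₀ = 486 = a·1 + b·0 (s = 1, t = 0) and r₁ = 288 = a·0 + b·1 (s = 0, t = 1); each new remainder r_{k+1} = r_{k-1} − q_k·r_k inherits s_{k+1} = s_{k-1} − q_k·s_k, t_{k+1} = t_{k-1} − q_k·t_k, so r_k = a·s_k + b·t_k at every step:
  q = 1: r = 198, s = 1 − 1·0 = 1, t = 0 − 1·1 = -1  (check: 486·1 + 288·(-1) = 198)
  q = 1: r = 90, s = 0 − 1·1 = -1, t = 1 − 1·(-1) = 2  (check: 486·(-1) + 288·2 = 90)
  q = 2: r = 18, s = 1 − 2·(-1) = 3, t = -1 − 2·2 = -5  (check: 486·3 + 288·(-5) = 18)
The row with r = 18 (the gcd) gives the Bezout coefficients s = 3, t = -5.
Result: 486 · (3) + 288 · (-5) = 18.

gcd(486, 288) = 18; s = 3, t = -5 (check: 486·3 + 288·(-5) = 18).


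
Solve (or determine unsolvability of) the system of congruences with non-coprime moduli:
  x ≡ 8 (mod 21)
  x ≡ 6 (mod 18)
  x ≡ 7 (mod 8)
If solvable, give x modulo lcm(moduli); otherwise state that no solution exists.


Moduli 21, 18, 8 are not pairwise coprime, so CRT works modulo lcm(m_i) when all pairwise compatibility conditions hold.
Pairwise compatibility: gcd(m_i, m_j) must divide a_i - a_j for every pair.
Merge one congruence at a time:
  Start: x ≡ 8 (mod 21).
  Combine with x ≡ 6 (mod 18): gcd(21, 18) = 3, and 6 - 8 = -2 is NOT divisible by 3.
    ⇒ system is inconsistent (no integer solution).

No solution (the system is inconsistent).


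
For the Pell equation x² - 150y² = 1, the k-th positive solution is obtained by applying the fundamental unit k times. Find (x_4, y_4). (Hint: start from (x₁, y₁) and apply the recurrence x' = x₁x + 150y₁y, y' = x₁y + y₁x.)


Step 1: Find the fundamental solution (x₁, y₁) of x² - 150y² = 1.
  Expand √150 as a continued fraction. a₀ = ⌊√150⌋ = 12; iterate m_{k+1} = d_k·a_k − m_k, d_{k+1} = (150 − m_{k+1}²)/d_k, a_{k+1} = ⌊(a₀ + m_{k+1})/d_{k+1}⌋ (starting m₀ = 0, d₀ = 1), with convergents p_k = a_k·p_{k-1} + p_{k-2}, q_k = a_k·q_{k-1} + q_{k-2} (p₋₁ = 1, q₋₁ = 0):
  k = 0: a₀ = 12; p₀/q₀ = 12/1; p₀² − 150·q₀² = 144 − 150 = -6.
  k = 1: m = 12, d = 6, a = ⌊(12 + 12)/6⌋ = 4; p/q = (4·12 + 1)/(4·1 + 0) = 49/4; p² − 150·q² = 2401 − 2400 = 1.
  The first convergent with p² − 150·q² = 1 gives the fundamental solution (x₁, y₁) = (49, 4).
Step 2: Apply the recurrence (x_{n+1}, y_{n+1}) = (x₁x_n + 150y₁y_n, x₁y_n + y₁x_n) repeatedly.
  From (x_1, y_1) = (49, 4): x_2 = 49·49 + 150·4·4 = 4801; y_2 = 49·4 + 4·49 = 392.
  From (x_2, y_2) = (4801, 392): x_3 = 49·4801 + 150·4·392 = 470449; y_3 = 49·392 + 4·4801 = 38412.
  From (x_3, y_3) = (470449, 38412): x_4 = 49·470449 + 150·4·38412 = 46099201; y_4 = 49·38412 + 4·470449 = 3763984.
Step 3: Verify x_4² - 150·y_4² = 2125136332838401 - 2125136332838400 = 1 (should be 1). ✓

(x_1, y_1) = (49, 4); (x_4, y_4) = (46099201, 3763984).


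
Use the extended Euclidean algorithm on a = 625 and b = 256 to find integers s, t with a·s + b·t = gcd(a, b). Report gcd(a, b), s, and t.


Euclidean algorithm on (625, 256) — divide until remainder is 0:
  625 = 2 · 256 + 113
  256 = 2 · 113 + 30
  113 = 3 · 30 + 23
  30 = 1 · 23 + 7
  23 = 3 · 7 + 2
  7 = 3 · 2 + 1
  2 = 2 · 1 + 0
gcd(625, 256) = 1.
Track Bezout coefficients alongside the remainders: start with r₀ = 625 = a·1 + b·0 (s = 1, t = 0) and r₁ = 256 = a·0 + b·1 (s = 0, t = 1); each new remainder r_{k+1} = r_{k-1} − q_k·r_k inherits s_{k+1} = s_{k-1} − q_k·s_k, t_{k+1} = t_{k-1} − q_k·t_k, so r_k = a·s_k + b·t_k at every step:
  q = 2: r = 113, s = 1 − 2·0 = 1, t = 0 − 2·1 = -2  (check: 625·1 + 256·(-2) = 113)
  q = 2: r = 30, s = 0 − 2·1 = -2, t = 1 − 2·(-2) = 5  (check: 625·(-2) + 256·5 = 30)
  q = 3: r = 23, s = 1 − 3·(-2) = 7, t = -2 − 3·5 = -17  (check: 625·7 + 256·(-17) = 23)
  q = 1: r = 7, s = -2 − 1·7 = -9, t = 5 − 1·(-17) = 22  (check: 625·(-9) + 256·22 = 7)
  q = 3: r = 2, s = 7 − 3·(-9) = 34, t = -17 − 3·22 = -83  (check: 625·34 + 256·(-83) = 2)
  q = 3: r = 1, s = -9 − 3·34 = -111, t = 22 − 3·(-83) = 271  (check: 625·(-111) + 256·271 = 1)
The row with r = 1 (the gcd) gives the Bezout coefficients s = -111, t = 271.
Result: 625 · (-111) + 256 · (271) = 1.

gcd(625, 256) = 1; s = -111, t = 271 (check: 625·(-111) + 256·271 = 1).


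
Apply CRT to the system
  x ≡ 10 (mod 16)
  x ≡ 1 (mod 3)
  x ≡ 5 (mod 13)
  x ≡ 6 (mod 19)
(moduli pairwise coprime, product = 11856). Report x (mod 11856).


Product of moduli M = 16 · 3 · 13 · 19 = 11856.
Merge one congruence at a time:
  Start: x ≡ 10 (mod 16).
  Combine with x ≡ 1 (mod 3); new modulus lcm = 48.
    Write x = 10 + 16·t and substitute into x ≡ 1 (mod 3): 16·t ≡ 1 − 10 = -9 (mod 3).
    Reduce coefficients mod 3: 1·t ≡ 0 (mod 3).
    So t ≡ 0 (mod 3).
    Then x = 10 + 16·0 = 10, valid modulo lcm(16, 3) = 48: x ≡ 10 (mod 48).
  Combine with x ≡ 5 (mod 13); new modulus lcm = 624.
    Write x = 10 + 48·t and substitute into x ≡ 5 (mod 13): 48·t ≡ 5 − 10 = -5 (mod 13).
    Reduce coefficients mod 13: 9·t ≡ 8 (mod 13).
    The inverse of 9 mod 13 is 3 (since 9·3 = 27 = 2·13 + 1), so t ≡ 3·8 = 24 ≡ 11 (mod 13).
    Then x = 10 + 48·11 = 538, valid modulo lcm(48, 13) = 624: x ≡ 538 (mod 624).
  Combine with x ≡ 6 (mod 19); new modulus lcm = 11856.
    Write x = 538 + 624·t and substitute into x ≡ 6 (mod 19): 624·t ≡ 6 − 538 = -532 (mod 19).
    Reduce coefficients mod 19: 16·t ≡ 0 (mod 19).
    The inverse of 16 mod 19 is 6 (since 16·6 = 96 = 5·19 + 1), so t ≡ 6·0 = 0 ≡ 0 (mod 19).
    Then x = 538 + 624·0 = 538, valid modulo lcm(624, 19) = 11856: x ≡ 538 (mod 11856).
Verify against each original: 538 mod 16 = 10, 538 mod 3 = 1, 538 mod 13 = 5, 538 mod 19 = 6.

x ≡ 538 (mod 11856).


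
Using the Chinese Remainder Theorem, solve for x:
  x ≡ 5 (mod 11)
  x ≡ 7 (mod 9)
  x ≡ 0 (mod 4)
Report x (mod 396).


Moduli 11, 9, 4 are pairwise coprime; by CRT there is a unique solution modulo M = 11 · 9 · 4 = 396.
Solve pairwise, accumulating the modulus:
  Start with x ≡ 5 (mod 11).
  Combine with x ≡ 7 (mod 9): since gcd(11, 9) = 1, we get a unique residue mod 99.
    Write x = 5 + 11·t and substitute into x ≡ 7 (mod 9): 11·t ≡ 7 − 5 = 2 (mod 9).
    Reduce coefficients mod 9: 2·t ≡ 2 (mod 9).
    The inverse of 2 mod 9 is 5 (since 2·5 = 10 = 1·9 + 1), so t ≡ 5·2 = 10 ≡ 1 (mod 9).
    Then x = 5 + 11·1 = 16, valid modulo lcm(11, 9) = 99: x ≡ 16 (mod 99).
  Combine with x ≡ 0 (mod 4): since gcd(99, 4) = 1, we get a unique residue mod 396.
    Write x = 16 + 99·t and substitute into x ≡ 0 (mod 4): 99·t ≡ 0 − 16 = -16 (mod 4).
    Reduce coefficients mod 4: 3·t ≡ 0 (mod 4).
    The inverse of 3 mod 4 is 3 (since 3·3 = 9 = 2·4 + 1), so t ≡ 3·0 = 0 ≡ 0 (mod 4).
    Then x = 16 + 99·0 = 16, valid modulo lcm(99, 4) = 396: x ≡ 16 (mod 396).
Verify: 16 mod 11 = 5 ✓, 16 mod 9 = 7 ✓, 16 mod 4 = 0 ✓.

x ≡ 16 (mod 396).


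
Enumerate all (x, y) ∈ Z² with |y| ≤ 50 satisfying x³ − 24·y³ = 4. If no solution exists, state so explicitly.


The equation is x³ - 24y³ = 4. For fixed y, x³ = 24·y³ + 4, so a solution requires the RHS to be a perfect cube.
Strategy: iterate y from -50 to 50, compute RHS = 24·y³ + 4, and check whether it is a (positive or negative) perfect cube.
Check small values of y:
  y = 0: RHS = 4 is not a perfect cube.
  y = 1: RHS = 28 is not a perfect cube.
  y = -1: RHS = -20 is not a perfect cube.
  y = 2: RHS = 196 is not a perfect cube.
  y = -2: RHS = -188 is not a perfect cube.
  y = 3: RHS = 652 is not a perfect cube.
  y = -3: RHS = -644 is not a perfect cube.
Continuing the search up to |y| = 50 finds no solutions either.
No (x, y) in the scanned range satisfies the equation.

No integer solutions with |y| ≤ 50.


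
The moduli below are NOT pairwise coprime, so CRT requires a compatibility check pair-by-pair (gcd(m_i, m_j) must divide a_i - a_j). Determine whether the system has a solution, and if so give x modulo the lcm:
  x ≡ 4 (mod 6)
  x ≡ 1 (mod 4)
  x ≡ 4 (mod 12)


Moduli 6, 4, 12 are not pairwise coprime, so CRT works modulo lcm(m_i) when all pairwise compatibility conditions hold.
Pairwise compatibility: gcd(m_i, m_j) must divide a_i - a_j for every pair.
Merge one congruence at a time:
  Start: x ≡ 4 (mod 6).
  Combine with x ≡ 1 (mod 4): gcd(6, 4) = 2, and 1 - 4 = -3 is NOT divisible by 2.
    ⇒ system is inconsistent (no integer solution).

No solution (the system is inconsistent).


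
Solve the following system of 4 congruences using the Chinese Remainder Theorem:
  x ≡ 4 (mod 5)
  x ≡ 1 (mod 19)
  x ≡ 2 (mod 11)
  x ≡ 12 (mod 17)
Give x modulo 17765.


Product of moduli M = 5 · 19 · 11 · 17 = 17765.
Merge one congruence at a time:
  Start: x ≡ 4 (mod 5).
  Combine with x ≡ 1 (mod 19); new modulus lcm = 95.
    Write x = 4 + 5·t and substitute into x ≡ 1 (mod 19): 5·t ≡ 1 − 4 = -3 (mod 19).
    Reduce coefficients mod 19: 5·t ≡ 16 (mod 19).
    The inverse of 5 mod 19 is 4 (since 5·4 = 20 = 1·19 + 1), so t ≡ 4·16 = 64 ≡ 7 (mod 19).
    Then x = 4 + 5·7 = 39, valid modulo lcm(5, 19) = 95: x ≡ 39 (mod 95).
  Combine with x ≡ 2 (mod 11); new modulus lcm = 1045.
    Write x = 39 + 95·t and substitute into x ≡ 2 (mod 11): 95·t ≡ 2 − 39 = -37 (mod 11).
    Reduce coefficients mod 11: 7·t ≡ 7 (mod 11).
    The inverse of 7 mod 11 is 8 (since 7·8 = 56 = 5·11 + 1), so t ≡ 8·7 = 56 ≡ 1 (mod 11).
    Then x = 39 + 95·1 = 134, valid modulo lcm(95, 11) = 1045: x ≡ 134 (mod 1045).
  Combine with x ≡ 12 (mod 17); new modulus lcm = 17765.
    Write x = 134 + 1045·t and substitute into x ≡ 12 (mod 17): 1045·t ≡ 12 − 134 = -122 (mod 17).
    Reduce coefficients mod 17: 8·t ≡ 14 (mod 17).
    The inverse of 8 mod 17 is 15 (since 8·15 = 120 = 7·17 + 1), so t ≡ 15·14 = 210 ≡ 6 (mod 17).
    Then x = 134 + 1045·6 = 6404, valid modulo lcm(1045, 17) = 17765: x ≡ 6404 (mod 17765).
Verify against each original: 6404 mod 5 = 4, 6404 mod 19 = 1, 6404 mod 11 = 2, 6404 mod 17 = 12.

x ≡ 6404 (mod 17765).


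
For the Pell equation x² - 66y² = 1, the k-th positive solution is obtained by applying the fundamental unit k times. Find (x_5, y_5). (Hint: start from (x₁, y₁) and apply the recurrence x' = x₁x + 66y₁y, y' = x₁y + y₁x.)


Step 1: Find the fundamental solution (x₁, y₁) of x² - 66y² = 1.
  Expand √66 as a continued fraction. a₀ = ⌊√66⌋ = 8; iterate m_{k+1} = d_k·a_k − m_k, d_{k+1} = (66 − m_{k+1}²)/d_k, a_{k+1} = ⌊(a₀ + m_{k+1})/d_{k+1}⌋ (starting m₀ = 0, d₀ = 1), with convergents p_k = a_k·p_{k-1} + p_{k-2}, q_k = a_k·q_{k-1} + q_{k-2} (p₋₁ = 1, q₋₁ = 0):
  k = 0: a₀ = 8; p₀/q₀ = 8/1; p₀² − 66·q₀² = 64 − 66 = -2.
  k = 1: m = 8, d = 2, a = ⌊(8 + 8)/2⌋ = 8; p/q = (8·8 + 1)/(8·1 + 0) = 65/8; p² − 66·q² = 4225 − 4224 = 1.
  The first convergent with p² − 66·q² = 1 gives the fundamental solution (x₁, y₁) = (65, 8).
Step 2: Apply the recurrence (x_{n+1}, y_{n+1}) = (x₁x_n + 66y₁y_n, x₁y_n + y₁x_n) repeatedly.
  From (x_1, y_1) = (65, 8): x_2 = 65·65 + 66·8·8 = 8449; y_2 = 65·8 + 8·65 = 1040.
  From (x_2, y_2) = (8449, 1040): x_3 = 65·8449 + 66·8·1040 = 1098305; y_3 = 65·1040 + 8·8449 = 135192.
  From (x_3, y_3) = (1098305, 135192): x_4 = 65·1098305 + 66·8·135192 = 142771201; y_4 = 65·135192 + 8·1098305 = 17573920.
  From (x_4, y_4) = (142771201, 17573920): x_5 = 65·142771201 + 66·8·17573920 = 18559157825; y_5 = 65·17573920 + 8·142771201 = 2284474408.
Step 3: Verify x_5² - 66·y_5² = 344442339173258730625 - 344442339173258730624 = 1 (should be 1). ✓

(x_1, y_1) = (65, 8); (x_5, y_5) = (18559157825, 2284474408).


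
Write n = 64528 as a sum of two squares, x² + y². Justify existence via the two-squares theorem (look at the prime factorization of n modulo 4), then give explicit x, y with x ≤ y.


Step 1: Factor n = 64528 = 2^4 · 37 · 109.
Step 2: Check the mod-4 condition on each prime factor: 2 = 2 (special); 37 ≡ 1 (mod 4), exponent 1; 109 ≡ 1 (mod 4), exponent 1.
All primes ≡ 3 (mod 4) appear to even exponent (or don't appear), so by the two-squares theorem n IS expressible as a sum of two squares.
Step 3: Build a representation. Group n = k² · m with k = 4 and m = 37 · 109 = 4033 (a product of primes ≡ 1 (mod 4)); a representation of m scales to one of n via (k·x)² + (k·y)² = k²(x² + y²). Each prime p ≡ 1 (mod 4) is itself a sum of two squares; find a² by testing p − a² for a perfect square:
  37: 37 − 1² = 36 = 6² ⇒ 37 = 1² + 6².
  109: 109 − 1² = 108, 109 − 2² = 105, 109 − 3² = 100 = 10² ⇒ 109 = 3² + 10².
  Combine using the Brahmagupta–Fibonacci identity (a² + b²)(c² + d²) = (ac − bd)² + (ad + bc)² = (ac + bd)² + (ad − bc)²:
  37 · 109 = 4033: from (1² + 6²)(3² + 10²), take (1·3 − 6·10, 1·10 + 6·3) = (3 − 60, 10 + 18) = (-57, 28); dropping signs (only squares matter) gives (57, 28); check 57² + 28² = 3249 + 784 = 4033 ✓.
  Scale by k = 4: (4·57, 4·28) = (228, 112).
Step 4: Order so x ≤ y and verify: 112² + 228² = 12544 + 51984 = 64528 = n. ✓

n = 64528 = 112² + 228² (one valid representation with x ≤ y).


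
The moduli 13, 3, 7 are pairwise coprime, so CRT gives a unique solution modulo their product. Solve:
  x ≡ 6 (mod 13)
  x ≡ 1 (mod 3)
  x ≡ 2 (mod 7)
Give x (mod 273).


Moduli 13, 3, 7 are pairwise coprime; by CRT there is a unique solution modulo M = 13 · 3 · 7 = 273.
Solve pairwise, accumulating the modulus:
  Start with x ≡ 6 (mod 13).
  Combine with x ≡ 1 (mod 3): since gcd(13, 3) = 1, we get a unique residue mod 39.
    Write x = 6 + 13·t and substitute into x ≡ 1 (mod 3): 13·t ≡ 1 − 6 = -5 (mod 3).
    Reduce coefficients mod 3: 1·t ≡ 1 (mod 3).
    So t ≡ 1 (mod 3).
    Then x = 6 + 13·1 = 19, valid modulo lcm(13, 3) = 39: x ≡ 19 (mod 39).
  Combine with x ≡ 2 (mod 7): since gcd(39, 7) = 1, we get a unique residue mod 273.
    Write x = 19 + 39·t and substitute into x ≡ 2 (mod 7): 39·t ≡ 2 − 19 = -17 (mod 7).
    Reduce coefficients mod 7: 4·t ≡ 4 (mod 7).
    The inverse of 4 mod 7 is 2 (since 4·2 = 8 = 1·7 + 1), so t ≡ 2·4 = 8 ≡ 1 (mod 7).
    Then x = 19 + 39·1 = 58, valid modulo lcm(39, 7) = 273: x ≡ 58 (mod 273).
Verify: 58 mod 13 = 6 ✓, 58 mod 3 = 1 ✓, 58 mod 7 = 2 ✓.

x ≡ 58 (mod 273).


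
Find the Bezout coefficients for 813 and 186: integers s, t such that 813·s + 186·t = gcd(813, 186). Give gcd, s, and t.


Euclidean algorithm on (813, 186) — divide until remainder is 0:
  813 = 4 · 186 + 69
  186 = 2 · 69 + 48
  69 = 1 · 48 + 21
  48 = 2 · 21 + 6
  21 = 3 · 6 + 3
  6 = 2 · 3 + 0
gcd(813, 186) = 3.
Track Bezout coefficients alongside the remainders: start with r₀ = 813 = a·1 + b·0 (s = 1, t = 0) and r₁ = 186 = a·0 + b·1 (s = 0, t = 1); each new remainder r_{k+1} = r_{k-1} − q_k·r_k inherits s_{k+1} = s_{k-1} − q_k·s_k, t_{k+1} = t_{k-1} − q_k·t_k, so r_k = a·s_k + b·t_k at every step:
  q = 4: r = 69, s = 1 − 4·0 = 1, t = 0 − 4·1 = -4  (check: 813·1 + 186·(-4) = 69)
  q = 2: r = 48, s = 0 − 2·1 = -2, t = 1 − 2·(-4) = 9  (check: 813·(-2) + 186·9 = 48)
  q = 1: r = 21, s = 1 − 1·(-2) = 3, t = -4 − 1·9 = -13  (check: 813·3 + 186·(-13) = 21)
  q = 2: r = 6, s = -2 − 2·3 = -8, t = 9 − 2·(-13) = 35  (check: 813·(-8) + 186·35 = 6)
  q = 3: r = 3, s = 3 − 3·(-8) = 27, t = -13 − 3·35 = -118  (check: 813·27 + 186·(-118) = 3)
The row with r = 3 (the gcd) gives the Bezout coefficients s = 27, t = -118.
Result: 813 · (27) + 186 · (-118) = 3.

gcd(813, 186) = 3; s = 27, t = -118 (check: 813·27 + 186·(-118) = 3).


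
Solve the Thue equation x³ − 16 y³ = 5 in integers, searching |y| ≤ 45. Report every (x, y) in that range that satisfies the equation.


The equation is x³ - 16y³ = 5. For fixed y, x³ = 16·y³ + 5, so a solution requires the RHS to be a perfect cube.
Strategy: iterate y from -45 to 45, compute RHS = 16·y³ + 5, and check whether it is a (positive or negative) perfect cube.
Check small values of y:
  y = 0: RHS = 5 is not a perfect cube.
  y = 1: RHS = 21 is not a perfect cube.
  y = -1: RHS = -11 is not a perfect cube.
  y = 2: RHS = 133 is not a perfect cube.
  y = -2: RHS = -123 is not a perfect cube.
  y = 3: RHS = 437 is not a perfect cube.
  y = -3: RHS = -427 is not a perfect cube.
Continuing the search up to |y| = 45 finds no solutions either.
No (x, y) in the scanned range satisfies the equation.

No integer solutions with |y| ≤ 45.


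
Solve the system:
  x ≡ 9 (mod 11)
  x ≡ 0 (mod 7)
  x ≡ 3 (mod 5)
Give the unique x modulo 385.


Moduli 11, 7, 5 are pairwise coprime; by CRT there is a unique solution modulo M = 11 · 7 · 5 = 385.
Solve pairwise, accumulating the modulus:
  Start with x ≡ 9 (mod 11).
  Combine with x ≡ 0 (mod 7): since gcd(11, 7) = 1, we get a unique residue mod 77.
    Write x = 9 + 11·t and substitute into x ≡ 0 (mod 7): 11·t ≡ 0 − 9 = -9 (mod 7).
    Reduce coefficients mod 7: 4·t ≡ 5 (mod 7).
    The inverse of 4 mod 7 is 2 (since 4·2 = 8 = 1·7 + 1), so t ≡ 2·5 = 10 ≡ 3 (mod 7).
    Then x = 9 + 11·3 = 42, valid modulo lcm(11, 7) = 77: x ≡ 42 (mod 77).
  Combine with x ≡ 3 (mod 5): since gcd(77, 5) = 1, we get a unique residue mod 385.
    Write x = 42 + 77·t and substitute into x ≡ 3 (mod 5): 77·t ≡ 3 − 42 = -39 (mod 5).
    Reduce coefficients mod 5: 2·t ≡ 1 (mod 5).
    The inverse of 2 mod 5 is 3 (since 2·3 = 6 = 1·5 + 1), so t ≡ 3·1 = 3 ≡ 3 (mod 5).
    Then x = 42 + 77·3 = 273, valid modulo lcm(77, 5) = 385: x ≡ 273 (mod 385).
Verify: 273 mod 11 = 9 ✓, 273 mod 7 = 0 ✓, 273 mod 5 = 3 ✓.

x ≡ 273 (mod 385).


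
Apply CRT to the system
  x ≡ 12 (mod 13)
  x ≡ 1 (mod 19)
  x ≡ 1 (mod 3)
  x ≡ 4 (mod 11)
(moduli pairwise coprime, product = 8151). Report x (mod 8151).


Product of moduli M = 13 · 19 · 3 · 11 = 8151.
Merge one congruence at a time:
  Start: x ≡ 12 (mod 13).
  Combine with x ≡ 1 (mod 19); new modulus lcm = 247.
    Write x = 12 + 13·t and substitute into x ≡ 1 (mod 19): 13·t ≡ 1 − 12 = -11 (mod 19).
    Reduce coefficients mod 19: 13·t ≡ 8 (mod 19).
    The inverse of 13 mod 19 is 3 (since 13·3 = 39 = 2·19 + 1), so t ≡ 3·8 = 24 ≡ 5 (mod 19).
    Then x = 12 + 13·5 = 77, valid modulo lcm(13, 19) = 247: x ≡ 77 (mod 247).
  Combine with x ≡ 1 (mod 3); new modulus lcm = 741.
    Write x = 77 + 247·t and substitute into x ≡ 1 (mod 3): 247·t ≡ 1 − 77 = -76 (mod 3).
    Reduce coefficients mod 3: 1·t ≡ 2 (mod 3).
    So t ≡ 2 (mod 3).
    Then x = 77 + 247·2 = 571, valid modulo lcm(247, 3) = 741: x ≡ 571 (mod 741).
  Combine with x ≡ 4 (mod 11); new modulus lcm = 8151.
    Write x = 571 + 741·t and substitute into x ≡ 4 (mod 11): 741·t ≡ 4 − 571 = -567 (mod 11).
    Reduce coefficients mod 11: 4·t ≡ 5 (mod 11).
    The inverse of 4 mod 11 is 3 (since 4·3 = 12 = 1·11 + 1), so t ≡ 3·5 = 15 ≡ 4 (mod 11).
    Then x = 571 + 741·4 = 3535, valid modulo lcm(741, 11) = 8151: x ≡ 3535 (mod 8151).
Verify against each original: 3535 mod 13 = 12, 3535 mod 19 = 1, 3535 mod 3 = 1, 3535 mod 11 = 4.

x ≡ 3535 (mod 8151).


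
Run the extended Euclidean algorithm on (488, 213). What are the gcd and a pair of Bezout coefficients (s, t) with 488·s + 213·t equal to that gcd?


Euclidean algorithm on (488, 213) — divide until remainder is 0:
  488 = 2 · 213 + 62
  213 = 3 · 62 + 27
  62 = 2 · 27 + 8
  27 = 3 · 8 + 3
  8 = 2 · 3 + 2
  3 = 1 · 2 + 1
  2 = 2 · 1 + 0
gcd(488, 213) = 1.
Track Bezout coefficients alongside the remainders: start with r₀ = 488 = a·1 + b·0 (s = 1, t = 0) and r₁ = 213 = a·0 + b·1 (s = 0, t = 1); each new remainder r_{k+1} = r_{k-1} − q_k·r_k inherits s_{k+1} = s_{k-1} − q_k·s_k, t_{k+1} = t_{k-1} − q_k·t_k, so r_k = a·s_k + b·t_k at every step:
  q = 2: r = 62, s = 1 − 2·0 = 1, t = 0 − 2·1 = -2  (check: 488·1 + 213·(-2) = 62)
  q = 3: r = 27, s = 0 − 3·1 = -3, t = 1 − 3·(-2) = 7  (check: 488·(-3) + 213·7 = 27)
  q = 2: r = 8, s = 1 − 2·(-3) = 7, t = -2 − 2·7 = -16  (check: 488·7 + 213·(-16) = 8)
  q = 3: r = 3, s = -3 − 3·7 = -24, t = 7 − 3·(-16) = 55  (check: 488·(-24) + 213·55 = 3)
  q = 2: r = 2, s = 7 − 2·(-24) = 55, t = -16 − 2·55 = -126  (check: 488·55 + 213·(-126) = 2)
  q = 1: r = 1, s = -24 − 1·55 = -79, t = 55 − 1·(-126) = 181  (check: 488·(-79) + 213·181 = 1)
The row with r = 1 (the gcd) gives the Bezout coefficients s = -79, t = 181.
Result: 488 · (-79) + 213 · (181) = 1.

gcd(488, 213) = 1; s = -79, t = 181 (check: 488·(-79) + 213·181 = 1).


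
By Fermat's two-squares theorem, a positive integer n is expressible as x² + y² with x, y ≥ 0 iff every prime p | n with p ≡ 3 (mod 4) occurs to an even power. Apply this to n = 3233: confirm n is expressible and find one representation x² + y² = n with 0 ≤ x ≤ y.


Step 1: Factor n = 3233 = 53 · 61.
Step 2: Check the mod-4 condition on each prime factor: 53 ≡ 1 (mod 4), exponent 1; 61 ≡ 1 (mod 4), exponent 1.
All primes ≡ 3 (mod 4) appear to even exponent (or don't appear), so by the two-squares theorem n IS expressible as a sum of two squares.
Step 3: Build a representation. Here n = 53 · 61 is a product of primes ≡ 1 (mod 4). Each prime p ≡ 1 (mod 4) is itself a sum of two squares; find a² by testing p − a² for a perfect square:
  53: 53 − 1² = 52, 53 − 2² = 49 = 7² ⇒ 53 = 2² + 7².
  61: 61 − 1² = 60, 61 − 2² = 57, 61 − 3² = 52, 61 − 4² = 45, 61 − 5² = 36 = 6² ⇒ 61 = 5² + 6².
  Combine using the Brahmagupta–Fibonacci identity (a² + b²)(c² + d²) = (ac − bd)² + (ad + bc)² = (ac + bd)² + (ad − bc)²:
  53 · 61 = 3233: from (2² + 7²)(5² + 6²), take (2·5 − 7·6, 2·6 + 7·5) = (10 − 42, 12 + 35) = (-32, 47); dropping signs (only squares matter) gives (32, 47); check 32² + 47² = 1024 + 2209 = 3233 ✓.
Step 4: Order so x ≤ y and verify: 32² + 47² = 1024 + 2209 = 3233 = n. ✓

n = 3233 = 32² + 47² (one valid representation with x ≤ y).


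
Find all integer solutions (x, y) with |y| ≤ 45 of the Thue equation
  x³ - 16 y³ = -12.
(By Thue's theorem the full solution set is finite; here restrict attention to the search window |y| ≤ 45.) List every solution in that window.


The equation is x³ - 16y³ = -12. For fixed y, x³ = 16·y³ − 12, so a solution requires the RHS to be a perfect cube.
Strategy: iterate y from -45 to 45, compute RHS = 16·y³ − 12, and check whether it is a (positive or negative) perfect cube.
Check small values of y:
  y = 0: RHS = -12 is not a perfect cube.
  y = 1: RHS = 4 is not a perfect cube.
  y = -1: RHS = -28 is not a perfect cube.
  y = 2: RHS = 116 is not a perfect cube.
  y = -2: RHS = -140 is not a perfect cube.
  y = 3: RHS = 420 is not a perfect cube.
  y = -3: RHS = -444 is not a perfect cube.
Continuing the search up to |y| = 45 finds no solutions either.
No (x, y) in the scanned range satisfies the equation.

No integer solutions with |y| ≤ 45.


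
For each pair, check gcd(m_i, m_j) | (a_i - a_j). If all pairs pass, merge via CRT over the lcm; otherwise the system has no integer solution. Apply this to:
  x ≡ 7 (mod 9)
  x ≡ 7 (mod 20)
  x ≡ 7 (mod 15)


Moduli 9, 20, 15 are not pairwise coprime, so CRT works modulo lcm(m_i) when all pairwise compatibility conditions hold.
Pairwise compatibility: gcd(m_i, m_j) must divide a_i - a_j for every pair.
Merge one congruence at a time:
  Start: x ≡ 7 (mod 9).
  Combine with x ≡ 7 (mod 20): gcd(9, 20) = 1; 7 - 7 = 0, which IS divisible by 1, so compatible.
    Write x = 7 + 9·t and substitute into x ≡ 7 (mod 20): 9·t ≡ 7 − 7 = 0 (mod 20).
    The inverse of 9 mod 20 is 9 (since 9·9 = 81 = 4·20 + 1), so t ≡ 9·0 = 0 ≡ 0 (mod 20).
    Then x = 7 + 9·0 = 7, valid modulo lcm(9, 20) = 180: x ≡ 7 (mod 180).
  Combine with x ≡ 7 (mod 15): gcd(180, 15) = 15; 7 - 7 = 0, which IS divisible by 15, so compatible.
    Write x = 7 + 180·t and substitute into x ≡ 7 (mod 15): 180·t ≡ 7 − 7 = 0 (mod 15).
    Divide the congruence (and modulus) by g = 15: 12·t ≡ 0 (mod 1).
    Modulo 1 every t works; take t = 0.
    Then x = 7 + 180·0 = 7, valid modulo lcm(180, 15) = 180: x ≡ 7 (mod 180).
Verify: 7 mod 9 = 7, 7 mod 20 = 7, 7 mod 15 = 7.

x ≡ 7 (mod 180).


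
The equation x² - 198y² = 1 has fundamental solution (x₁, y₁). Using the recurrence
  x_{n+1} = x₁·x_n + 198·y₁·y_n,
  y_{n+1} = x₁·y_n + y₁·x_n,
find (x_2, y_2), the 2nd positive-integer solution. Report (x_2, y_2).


Step 1: Find the fundamental solution (x₁, y₁) of x² - 198y² = 1.
  Expand √198 as a continued fraction. a₀ = ⌊√198⌋ = 14; iterate m_{k+1} = d_k·a_k − m_k, d_{k+1} = (198 − m_{k+1}²)/d_k, a_{k+1} = ⌊(a₀ + m_{k+1})/d_{k+1}⌋ (starting m₀ = 0, d₀ = 1), with convergents p_k = a_k·p_{k-1} + p_{k-2}, q_k = a_k·q_{k-1} + q_{k-2} (p₋₁ = 1, q₋₁ = 0):
  k = 0: a₀ = 14; p₀/q₀ = 14/1; p₀² − 198·q₀² = 196 − 198 = -2.
  k = 1: m = 14, d = 2, a = ⌊(14 + 14)/2⌋ = 14; p/q = (14·14 + 1)/(14·1 + 0) = 197/14; p² − 198·q² = 38809 − 38808 = 1.
  The first convergent with p² − 198·q² = 1 gives the fundamental solution (x₁, y₁) = (197, 14).
Step 2: Apply the recurrence (x_{n+1}, y_{n+1}) = (x₁x_n + 198y₁y_n, x₁y_n + y₁x_n) repeatedly.
  From (x_1, y_1) = (197, 14): x_2 = 197·197 + 198·14·14 = 77617; y_2 = 197·14 + 14·197 = 5516.
Step 3: Verify x_2² - 198·y_2² = 6024398689 - 6024398688 = 1 (should be 1). ✓

(x_1, y_1) = (197, 14); (x_2, y_2) = (77617, 5516).


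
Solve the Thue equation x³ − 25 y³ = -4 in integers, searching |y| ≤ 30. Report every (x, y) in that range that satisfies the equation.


The equation is x³ - 25y³ = -4. For fixed y, x³ = 25·y³ − 4, so a solution requires the RHS to be a perfect cube.
Strategy: iterate y from -30 to 30, compute RHS = 25·y³ − 4, and check whether it is a (positive or negative) perfect cube.
Check small values of y:
  y = 0: RHS = -4 is not a perfect cube.
  y = 1: RHS = 21 is not a perfect cube.
  y = -1: RHS = -29 is not a perfect cube.
  y = 2: RHS = 196 is not a perfect cube.
  y = -2: RHS = -204 is not a perfect cube.
  y = 3: RHS = 671 is not a perfect cube.
  y = -3: RHS = -679 is not a perfect cube.
Continuing the search up to |y| = 30 finds no solutions either.
No (x, y) in the scanned range satisfies the equation.

No integer solutions with |y| ≤ 30.


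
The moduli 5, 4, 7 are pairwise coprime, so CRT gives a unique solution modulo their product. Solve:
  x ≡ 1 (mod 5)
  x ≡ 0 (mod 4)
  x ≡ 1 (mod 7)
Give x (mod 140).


Moduli 5, 4, 7 are pairwise coprime; by CRT there is a unique solution modulo M = 5 · 4 · 7 = 140.
Solve pairwise, accumulating the modulus:
  Start with x ≡ 1 (mod 5).
  Combine with x ≡ 0 (mod 4): since gcd(5, 4) = 1, we get a unique residue mod 20.
    Write x = 1 + 5·t and substitute into x ≡ 0 (mod 4): 5·t ≡ 0 − 1 = -1 (mod 4).
    Reduce coefficients mod 4: 1·t ≡ 3 (mod 4).
    So t ≡ 3 (mod 4).
    Then x = 1 + 5·3 = 16, valid modulo lcm(5, 4) = 20: x ≡ 16 (mod 20).
  Combine with x ≡ 1 (mod 7): since gcd(20, 7) = 1, we get a unique residue mod 140.
    Write x = 16 + 20·t and substitute into x ≡ 1 (mod 7): 20·t ≡ 1 − 16 = -15 (mod 7).
    Reduce coefficients mod 7: 6·t ≡ 6 (mod 7).
    The inverse of 6 mod 7 is 6 (since 6·6 = 36 = 5·7 + 1), so t ≡ 6·6 = 36 ≡ 1 (mod 7).
    Then x = 16 + 20·1 = 36, valid modulo lcm(20, 7) = 140: x ≡ 36 (mod 140).
Verify: 36 mod 5 = 1 ✓, 36 mod 4 = 0 ✓, 36 mod 7 = 1 ✓.

x ≡ 36 (mod 140).


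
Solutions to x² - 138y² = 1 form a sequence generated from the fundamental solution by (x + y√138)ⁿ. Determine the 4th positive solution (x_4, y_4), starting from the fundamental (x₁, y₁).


Step 1: Find the fundamental solution (x₁, y₁) of x² - 138y² = 1.
  Expand √138 as a continued fraction. a₀ = ⌊√138⌋ = 11; iterate m_{k+1} = d_k·a_k − m_k, d_{k+1} = (138 − m_{k+1}²)/d_k, a_{k+1} = ⌊(a₀ + m_{k+1})/d_{k+1}⌋ (starting m₀ = 0, d₀ = 1), with convergents p_k = a_k·p_{k-1} + p_{k-2}, q_k = a_k·q_{k-1} + q_{k-2} (p₋₁ = 1, q₋₁ = 0):
  k = 0: a₀ = 11; p₀/q₀ = 11/1; p₀² − 138·q₀² = 121 − 138 = -17.
  k = 1: m = 11, d = 17, a = ⌊(11 + 11)/17⌋ = 1; p/q = (1·11 + 1)/(1·1 + 0) = 12/1; p² − 138·q² = 144 − 138 = 6.
  k = 2: m = 6, d = 6, a = ⌊(11 + 6)/6⌋ = 2; p/q = (2·12 + 11)/(2·1 + 1) = 35/3; p² − 138·q² = 1225 − 1242 = -17.
  k = 3: m = 6, d = 17, a = ⌊(11 + 6)/17⌋ = 1; p/q = (1·35 + 12)/(1·3 + 1) = 47/4; p² − 138·q² = 2209 − 2208 = 1.
  The first convergent with p² − 138·q² = 1 gives the fundamental solution (x₁, y₁) = (47, 4).
Step 2: Apply the recurrence (x_{n+1}, y_{n+1}) = (x₁x_n + 138y₁y_n, x₁y_n + y₁x_n) repeatedly.
  From (x_1, y_1) = (47, 4): x_2 = 47·47 + 138·4·4 = 4417; y_2 = 47·4 + 4·47 = 376.
  From (x_2, y_2) = (4417, 376): x_3 = 47·4417 + 138·4·376 = 415151; y_3 = 47·376 + 4·4417 = 35340.
  From (x_3, y_3) = (415151, 35340): x_4 = 47·415151 + 138·4·35340 = 39019777; y_4 = 47·35340 + 4·415151 = 3321584.
Step 3: Verify x_4² - 138·y_4² = 1522542997129729 - 1522542997129728 = 1 (should be 1). ✓

(x_1, y_1) = (47, 4); (x_4, y_4) = (39019777, 3321584).


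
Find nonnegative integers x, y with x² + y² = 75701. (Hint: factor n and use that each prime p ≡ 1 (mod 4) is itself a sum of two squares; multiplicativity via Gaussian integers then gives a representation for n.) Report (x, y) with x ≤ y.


Step 1: Factor n = 75701 = 17 · 61 · 73.
Step 2: Check the mod-4 condition on each prime factor: 17 ≡ 1 (mod 4), exponent 1; 61 ≡ 1 (mod 4), exponent 1; 73 ≡ 1 (mod 4), exponent 1.
All primes ≡ 3 (mod 4) appear to even exponent (or don't appear), so by the two-squares theorem n IS expressible as a sum of two squares.
Step 3: Build a representation. Here n = 17 · 61 · 73 is a product of primes ≡ 1 (mod 4). Each prime p ≡ 1 (mod 4) is itself a sum of two squares; find a² by testing p − a² for a perfect square:
  17: 17 − 1² = 16 = 4² ⇒ 17 = 1² + 4².
  61: 61 − 1² = 60, 61 − 2² = 57, 61 − 3² = 52, 61 − 4² = 45, 61 − 5² = 36 = 6² ⇒ 61 = 5² + 6².
  73: 73 − 1² = 72, 73 − 2² = 69, 73 − 3² = 64 = 8² ⇒ 73 = 3² + 8².
  Combine using the Brahmagupta–Fibonacci identity (a² + b²)(c² + d²) = (ac − bd)² + (ad + bc)² = (ac + bd)² + (ad − bc)²:
  17 · 61 = 1037: from (1² + 4²)(5² + 6²), take (1·5 − 4·6, 1·6 + 4·5) = (5 − 24, 6 + 20) = (-19, 26); dropping signs (only squares matter) gives (19, 26); check 19² + 26² = 361 + 676 = 1037 ✓.
  1037 · 73 = 75701: from (19² + 26²)(3² + 8²), take (19·3 − 26·8, 19·8 + 26·3) = (57 − 208, 152 + 78) = (-151, 230); dropping signs (only squares matter) gives (151, 230); check 151² + 230² = 22801 + 52900 = 75701 ✓.
Step 4: Order so x ≤ y and verify: 151² + 230² = 22801 + 52900 = 75701 = n. ✓

n = 75701 = 151² + 230² (one valid representation with x ≤ y).


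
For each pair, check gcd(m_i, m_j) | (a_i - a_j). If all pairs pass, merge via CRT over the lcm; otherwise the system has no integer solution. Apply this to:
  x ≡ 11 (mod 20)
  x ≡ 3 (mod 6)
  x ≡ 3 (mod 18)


Moduli 20, 6, 18 are not pairwise coprime, so CRT works modulo lcm(m_i) when all pairwise compatibility conditions hold.
Pairwise compatibility: gcd(m_i, m_j) must divide a_i - a_j for every pair.
Merge one congruence at a time:
  Start: x ≡ 11 (mod 20).
  Combine with x ≡ 3 (mod 6): gcd(20, 6) = 2; 3 - 11 = -8, which IS divisible by 2, so compatible.
    Write x = 11 + 20·t and substitute into x ≡ 3 (mod 6): 20·t ≡ 3 − 11 = -8 (mod 6).
    Divide the congruence (and modulus) by g = 2: 10·t ≡ -4 (mod 3).
    Reduce coefficients mod 3: 1·t ≡ 2 (mod 3).
    So t ≡ 2 (mod 3).
    Then x = 11 + 20·2 = 51, valid modulo lcm(20, 6) = 60: x ≡ 51 (mod 60).
  Combine with x ≡ 3 (mod 18): gcd(60, 18) = 6; 3 - 51 = -48, which IS divisible by 6, so compatible.
    Write x = 51 + 60·t and substitute into x ≡ 3 (mod 18): 60·t ≡ 3 − 51 = -48 (mod 18).
    Divide the congruence (and modulus) by g = 6: 10·t ≡ -8 (mod 3).
    Reduce coefficients mod 3: 1·t ≡ 1 (mod 3).
    So t ≡ 1 (mod 3).
    Then x = 51 + 60·1 = 111, valid modulo lcm(60, 18) = 180: x ≡ 111 (mod 180).
Verify: 111 mod 20 = 11, 111 mod 6 = 3, 111 mod 18 = 3.

x ≡ 111 (mod 180).


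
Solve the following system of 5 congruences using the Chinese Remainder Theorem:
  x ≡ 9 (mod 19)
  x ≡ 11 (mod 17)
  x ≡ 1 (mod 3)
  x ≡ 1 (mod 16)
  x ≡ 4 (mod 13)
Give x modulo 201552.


Product of moduli M = 19 · 17 · 3 · 16 · 13 = 201552.
Merge one congruence at a time:
  Start: x ≡ 9 (mod 19).
  Combine with x ≡ 11 (mod 17); new modulus lcm = 323.
    Write x = 9 + 19·t and substitute into x ≡ 11 (mod 17): 19·t ≡ 11 − 9 = 2 (mod 17).
    Reduce coefficients mod 17: 2·t ≡ 2 (mod 17).
    The inverse of 2 mod 17 is 9 (since 2·9 = 18 = 1·17 + 1), so t ≡ 9·2 = 18 ≡ 1 (mod 17).
    Then x = 9 + 19·1 = 28, valid modulo lcm(19, 17) = 323: x ≡ 28 (mod 323).
  Combine with x ≡ 1 (mod 3); new modulus lcm = 969.
    Write x = 28 + 323·t and substitute into x ≡ 1 (mod 3): 323·t ≡ 1 − 28 = -27 (mod 3).
    Reduce coefficients mod 3: 2·t ≡ 0 (mod 3).
    The inverse of 2 mod 3 is 2 (since 2·2 = 4 = 1·3 + 1), so t ≡ 2·0 = 0 ≡ 0 (mod 3).
    Then x = 28 + 323·0 = 28, valid modulo lcm(323, 3) = 969: x ≡ 28 (mod 969).
  Combine with x ≡ 1 (mod 16); new modulus lcm = 15504.
    Write x = 28 + 969·t and substitute into x ≡ 1 (mod 16): 969·t ≡ 1 − 28 = -27 (mod 16).
    Reduce coefficients mod 16: 9·t ≡ 5 (mod 16).
    The inverse of 9 mod 16 is 9 (since 9·9 = 81 = 5·16 + 1), so t ≡ 9·5 = 45 ≡ 13 (mod 16).
    Then x = 28 + 969·13 = 12625, valid modulo lcm(969, 16) = 15504: x ≡ 12625 (mod 15504).
  Combine with x ≡ 4 (mod 13); new modulus lcm = 201552.
    Write x = 12625 + 15504·t and substitute into x ≡ 4 (mod 13): 15504·t ≡ 4 − 12625 = -12621 (mod 13).
    Reduce coefficients mod 13: 8·t ≡ 2 (mod 13).
    The inverse of 8 mod 13 is 5 (since 8·5 = 40 = 3·13 + 1), so t ≡ 5·2 = 10 ≡ 10 (mod 13).
    Then x = 12625 + 15504·10 = 167665, valid modulo lcm(15504, 13) = 201552: x ≡ 167665 (mod 201552).
Verify against each original: 167665 mod 19 = 9, 167665 mod 17 = 11, 167665 mod 3 = 1, 167665 mod 16 = 1, 167665 mod 13 = 4.

x ≡ 167665 (mod 201552).


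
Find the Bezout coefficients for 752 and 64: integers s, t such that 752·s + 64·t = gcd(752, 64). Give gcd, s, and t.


Euclidean algorithm on (752, 64) — divide until remainder is 0:
  752 = 11 · 64 + 48
  64 = 1 · 48 + 16
  48 = 3 · 16 + 0
gcd(752, 64) = 16.
Track Bezout coefficients alongside the remainders: start with r₀ = 752 = a·1 + b·0 (s = 1, t = 0) and r₁ = 64 = a·0 + b·1 (s = 0, t = 1); each new remainder r_{k+1} = r_{k-1} − q_k·r_k inherits s_{k+1} = s_{k-1} − q_k·s_k, t_{k+1} = t_{k-1} − q_k·t_k, so r_k = a·s_k + b·t_k at every step:
  q = 11: r = 48, s = 1 − 11·0 = 1, t = 0 − 11·1 = -11  (check: 752·1 + 64·(-11) = 48)
  q = 1: r = 16, s = 0 − 1·1 = -1, t = 1 − 1·(-11) = 12  (check: 752·(-1) + 64·12 = 16)
The row with r = 16 (the gcd) gives the Bezout coefficients s = -1, t = 12.
Result: 752 · (-1) + 64 · (12) = 16.

gcd(752, 64) = 16; s = -1, t = 12 (check: 752·(-1) + 64·12 = 16).


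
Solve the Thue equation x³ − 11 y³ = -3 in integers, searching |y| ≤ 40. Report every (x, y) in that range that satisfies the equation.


The equation is x³ - 11y³ = -3. For fixed y, x³ = 11·y³ − 3, so a solution requires the RHS to be a perfect cube.
Strategy: iterate y from -40 to 40, compute RHS = 11·y³ − 3, and check whether it is a (positive or negative) perfect cube.
Check small values of y:
  y = 0: RHS = -3 is not a perfect cube.
  y = 1: RHS = 8 = (2)³ ⇒ x = 2 works.
  y = -1: RHS = -14 is not a perfect cube.
  y = 2: RHS = 85 is not a perfect cube.
  y = -2: RHS = -91 is not a perfect cube.
  y = 3: RHS = 294 is not a perfect cube.
  y = -3: RHS = -300 is not a perfect cube.
Continuing the search up to |y| = 40 finds no further solutions beyond those listed.
Collected solutions: (2, 1).

Solutions (with |y| ≤ 40): (2, 1).


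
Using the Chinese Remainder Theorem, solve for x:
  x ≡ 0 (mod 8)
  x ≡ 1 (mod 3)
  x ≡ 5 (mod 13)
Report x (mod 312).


Moduli 8, 3, 13 are pairwise coprime; by CRT there is a unique solution modulo M = 8 · 3 · 13 = 312.
Solve pairwise, accumulating the modulus:
  Start with x ≡ 0 (mod 8).
  Combine with x ≡ 1 (mod 3): since gcd(8, 3) = 1, we get a unique residue mod 24.
    Write x = 0 + 8·t and substitute into x ≡ 1 (mod 3): 8·t ≡ 1 − 0 = 1 (mod 3).
    Reduce coefficients mod 3: 2·t ≡ 1 (mod 3).
    The inverse of 2 mod 3 is 2 (since 2·2 = 4 = 1·3 + 1), so t ≡ 2·1 = 2 ≡ 2 (mod 3).
    Then x = 0 + 8·2 = 16, valid modulo lcm(8, 3) = 24: x ≡ 16 (mod 24).
  Combine with x ≡ 5 (mod 13): since gcd(24, 13) = 1, we get a unique residue mod 312.
    Write x = 16 + 24·t and substitute into x ≡ 5 (mod 13): 24·t ≡ 5 − 16 = -11 (mod 13).
    Reduce coefficients mod 13: 11·t ≡ 2 (mod 13).
    The inverse of 11 mod 13 is 6 (since 11·6 = 66 = 5·13 + 1), so t ≡ 6·2 = 12 ≡ 12 (mod 13).
    Then x = 16 + 24·12 = 304, valid modulo lcm(24, 13) = 312: x ≡ 304 (mod 312).
Verify: 304 mod 8 = 0 ✓, 304 mod 3 = 1 ✓, 304 mod 13 = 5 ✓.

x ≡ 304 (mod 312).
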